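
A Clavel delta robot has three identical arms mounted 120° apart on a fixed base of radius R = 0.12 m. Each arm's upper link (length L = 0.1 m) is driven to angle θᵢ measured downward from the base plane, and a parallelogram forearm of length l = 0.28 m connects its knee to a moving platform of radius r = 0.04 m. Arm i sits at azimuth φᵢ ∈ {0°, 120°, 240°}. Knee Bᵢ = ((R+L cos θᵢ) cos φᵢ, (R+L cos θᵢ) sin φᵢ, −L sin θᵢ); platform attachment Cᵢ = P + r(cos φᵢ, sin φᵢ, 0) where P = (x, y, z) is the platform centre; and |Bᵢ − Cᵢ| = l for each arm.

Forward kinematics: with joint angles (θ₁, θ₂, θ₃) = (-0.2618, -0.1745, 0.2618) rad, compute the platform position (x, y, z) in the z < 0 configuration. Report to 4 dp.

(0.0233, 0.0296, -0.2065)

centre 1 = (0.1766·cos0.0°, 0.1766·sin0.0°, 0.0259) = (0.1766, 0.0000, 0.0259)
φ2=120.0°: virtual centre (-0.0892, 0.1546, 0.0174), radius l
centre 3 = (0.1766·cos240.0°, 0.1766·sin240.0°, -0.0259) = (-0.0883, -0.1529, -0.0259)
subtract pairs → two planes through P
[-0.5317 0.3091 -0.0170]·P = 0.0003;  [-0.5298 -0.3059 -0.1035]·P = 0.0000
Cramer: x(z) = -0.0003-0.1140z;  y(z) = 0.0005-0.1410z
sphere 1 gives Az²+Bz+C=0 with A=1.0329, B=-0.0116, C=-0.0464;  B²−4AC=0.1920;  roots -0.2065, 0.2177;  negative root z = -0.2065
x = 0.0233, y = 0.0296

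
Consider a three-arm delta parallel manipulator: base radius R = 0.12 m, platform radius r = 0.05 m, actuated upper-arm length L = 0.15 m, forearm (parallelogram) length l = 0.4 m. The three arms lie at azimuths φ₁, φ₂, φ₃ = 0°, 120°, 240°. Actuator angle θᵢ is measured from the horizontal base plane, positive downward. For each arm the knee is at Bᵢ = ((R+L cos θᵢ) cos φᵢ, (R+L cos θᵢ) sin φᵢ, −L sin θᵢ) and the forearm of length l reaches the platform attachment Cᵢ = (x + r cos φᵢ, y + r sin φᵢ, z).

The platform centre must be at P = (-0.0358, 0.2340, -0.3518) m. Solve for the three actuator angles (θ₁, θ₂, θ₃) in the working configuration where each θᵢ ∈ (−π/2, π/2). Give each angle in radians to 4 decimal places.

θ₁ = 0.7857, θ₂ = -0.2617, θ₃ = 1.2220

arm 1 (φ=0.0°): x'=-0.0358, y'=0.2340
  A=0.1058, B=-0.3518, C=(l²−L²−A²−y'²−z²)/(2L)=-0.1740
  √(A²+B²)=0.3674;  θ1 = -1.2787+2.0644 ≈ 0.7857
φ2=120.0° → target in arm frame (0.2205, -0.0860)
  e−x'=-0.1505;  (l²−L²−(e−x')²−y'²−z²)/2L = -0.0544
  γ=atan2(-0.3518,-0.1505)=-1.9752;  ψ=arccos(-0.1422)=1.7135;  θ2=γ+ψ≈-0.2617
arm 3 (φ=240.0°): x'=-0.1847, y'=-0.1480
  e−x'=0.2547;  (l²−L²−(e−x')²−y'²−z²)/2L = -0.2436
  √(A²+B²)=0.4344;  θ3 = -0.9441+2.1661 ≈ 1.2220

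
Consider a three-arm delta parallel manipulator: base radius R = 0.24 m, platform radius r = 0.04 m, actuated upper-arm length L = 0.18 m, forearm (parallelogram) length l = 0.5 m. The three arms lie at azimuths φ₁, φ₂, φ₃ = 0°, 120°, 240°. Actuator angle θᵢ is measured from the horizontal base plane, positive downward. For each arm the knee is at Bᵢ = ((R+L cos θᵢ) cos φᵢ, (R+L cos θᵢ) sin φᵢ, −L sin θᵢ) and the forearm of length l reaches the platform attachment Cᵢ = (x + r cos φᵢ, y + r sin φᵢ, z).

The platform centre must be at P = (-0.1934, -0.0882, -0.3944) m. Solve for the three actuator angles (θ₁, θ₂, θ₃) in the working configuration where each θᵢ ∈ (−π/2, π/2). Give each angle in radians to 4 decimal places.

θ₁ = 1.3090, θ₂ = 0.5238, θ₃ = -0.2617

rotate P by −φ1: (-0.1934, -0.0882, -0.3944)
  e−x'=0.3934;  (l²−L²−(e−x')²−y'²−z²)/2L = -0.2792
  √(A²+B²)=0.5571;  θ1 = -0.7867+2.0957 ≈ 1.3090
φ2=120.0° → target in arm frame (0.0203, 0.2116)
  A=0.1797, B=-0.3944, C=(l²−L²−A²−y'²−z²)/(2L)=-0.0417
  θ2 = atan2(B,A) + arccos(C/0.4334) = 0.5238
φ3=240.0° → target in arm frame (0.1731, -0.1234)
  A=0.0269, B=-0.3944, C=(l²−L²−A²−y'²−z²)/(2L)=0.1281
  θ3 = atan2(B,A) + arccos(C/0.3953) = -0.2617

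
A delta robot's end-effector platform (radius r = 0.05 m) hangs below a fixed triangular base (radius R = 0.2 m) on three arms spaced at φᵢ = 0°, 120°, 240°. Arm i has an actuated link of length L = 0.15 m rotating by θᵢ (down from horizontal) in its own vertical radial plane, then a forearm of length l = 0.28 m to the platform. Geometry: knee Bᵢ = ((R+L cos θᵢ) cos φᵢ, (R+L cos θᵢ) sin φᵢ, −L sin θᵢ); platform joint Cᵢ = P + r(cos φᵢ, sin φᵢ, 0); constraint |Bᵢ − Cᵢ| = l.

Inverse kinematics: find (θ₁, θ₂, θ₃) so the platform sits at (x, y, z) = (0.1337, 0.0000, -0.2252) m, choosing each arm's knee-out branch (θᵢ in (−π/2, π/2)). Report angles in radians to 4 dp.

rotate P by −φ1: (0.1337, 0.0000, -0.2252)
  e−x'=0.0163;  (l²−L²−(e−x')²−y'²−z²)/2L = 0.0164
  θ1 = atan2(B,A) + arccos(C/0.2258) = -0.0004
arm 2 (φ=120.0°): x'=-0.0668, y'=-0.1158
  A cos θ + B sin θ = C:  0.2168·cos θ + -0.2252·sin θ = -0.1842
  γ=atan2(-0.2252,0.2168)=-0.8043;  ψ=arccos(-0.5890)=2.2007;  θ2=γ+ψ≈1.3964
rotate P by −φ3: (-0.0669, 0.1158, -0.2252)
  A=0.2169, B=-0.2252, C=(l²−L²−A²−y'²−z²)/(2L)=-0.1842
  γ=atan2(-0.2252,0.2169)=-0.8043;  ψ=arccos(-0.5890)=2.2007;  θ3=γ+ψ≈1.3964

θ₁ = -0.0004, θ₂ = 1.3964, θ₃ = 1.3964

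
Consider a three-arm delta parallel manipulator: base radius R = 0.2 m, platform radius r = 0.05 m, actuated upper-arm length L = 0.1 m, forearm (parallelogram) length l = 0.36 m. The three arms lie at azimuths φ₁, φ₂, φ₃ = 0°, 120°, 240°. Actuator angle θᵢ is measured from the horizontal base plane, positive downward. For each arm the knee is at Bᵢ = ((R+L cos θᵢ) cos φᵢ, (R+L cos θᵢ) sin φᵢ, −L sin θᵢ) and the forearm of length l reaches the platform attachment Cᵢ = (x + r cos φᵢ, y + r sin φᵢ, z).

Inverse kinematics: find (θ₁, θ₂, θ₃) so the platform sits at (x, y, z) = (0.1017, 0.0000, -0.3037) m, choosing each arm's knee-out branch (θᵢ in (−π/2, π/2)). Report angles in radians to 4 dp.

θ₁ = -0.2615, θ₂ = 0.8730, θ₃ = 0.8730

φ1=0.0° → target in arm frame (0.1017, 0.0000)
  A cos θ + B sin θ = C:  0.0483·cos θ + -0.3037·sin θ = 0.1252
  √(A²+B²)=0.3075;  θ1 = -1.4131+1.1516 ≈ -0.2615
arm 2 (φ=120.0°): x'=-0.0508, y'=-0.0881
  A cos θ + B sin θ = C:  0.2009·cos θ + -0.3037·sin θ = -0.1037
  θ2 = atan2(B,A) + arccos(C/0.3641) = 0.8730
rotate P by −φ3: (-0.0509, 0.0881, -0.3037)
  A=0.2009, B=-0.3037, C=(l²−L²−A²−y'²−z²)/(2L)=-0.1037
  √(A²+B²)=0.3641;  θ3 = -0.9865+1.8595 ≈ 0.8730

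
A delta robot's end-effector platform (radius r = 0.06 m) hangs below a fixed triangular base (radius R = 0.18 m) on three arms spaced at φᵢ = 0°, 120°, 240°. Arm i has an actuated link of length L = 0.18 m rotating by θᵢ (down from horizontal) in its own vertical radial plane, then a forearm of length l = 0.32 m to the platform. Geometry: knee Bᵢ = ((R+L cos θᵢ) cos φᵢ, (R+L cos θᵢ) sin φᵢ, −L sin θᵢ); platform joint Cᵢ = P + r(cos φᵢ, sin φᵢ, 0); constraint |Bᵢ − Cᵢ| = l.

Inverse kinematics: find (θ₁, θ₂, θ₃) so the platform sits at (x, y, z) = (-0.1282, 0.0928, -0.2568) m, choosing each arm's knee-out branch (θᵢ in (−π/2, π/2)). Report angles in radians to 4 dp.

θ₁ = 1.3089, θ₂ = -0.0872, θ₃ = 0.8728

rotate P by −φ1: (-0.1282, 0.0928, -0.2568)
  A cos θ + B sin θ = C:  0.2482·cos θ + -0.2568·sin θ = -0.1838
  γ=atan2(-0.2568,0.2482)=-0.8024;  ψ=arccos(-0.5146)=2.1113;  θ1=γ+ψ≈1.3089
φ2=120.0° → target in arm frame (0.1445, 0.0646)
  e−x'=-0.0245;  (l²−L²−(e−x')²−y'²−z²)/2L = -0.0020
  γ=atan2(-0.2568,-0.0245)=-1.6658;  ψ=arccos(-0.0078)=1.5786;  θ2=γ+ψ≈-0.0872
rotate P by −φ3: (-0.0163, -0.1574, -0.2568)
  A cos θ + B sin θ = C:  0.1363·cos θ + -0.2568·sin θ = -0.1092
  √(A²+B²)=0.2907;  θ3 = -1.0829+1.9557 ≈ 0.8728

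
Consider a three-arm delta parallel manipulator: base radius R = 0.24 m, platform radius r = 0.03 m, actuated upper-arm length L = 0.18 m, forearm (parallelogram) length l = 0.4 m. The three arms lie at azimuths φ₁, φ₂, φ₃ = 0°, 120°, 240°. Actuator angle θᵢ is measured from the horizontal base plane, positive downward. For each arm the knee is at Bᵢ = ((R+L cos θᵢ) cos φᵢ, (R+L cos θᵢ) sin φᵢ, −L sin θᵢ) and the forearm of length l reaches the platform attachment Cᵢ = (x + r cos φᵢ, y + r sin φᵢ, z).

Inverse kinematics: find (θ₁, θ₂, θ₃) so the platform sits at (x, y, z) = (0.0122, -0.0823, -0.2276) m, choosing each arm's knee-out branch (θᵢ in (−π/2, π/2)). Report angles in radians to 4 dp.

θ₁ = 0.4364, θ₂ = 0.9595, θ₃ = -0.0001

arm 1 (φ=0.0°): x'=0.0122, y'=-0.0823
  A=0.1978, B=-0.2276, C=(l²−L²−A²−y'²−z²)/(2L)=0.0831
  √(A²+B²)=0.3015;  θ1 = -0.8553+1.2918 ≈ 0.4364
rotate P by −φ2: (-0.0774, 0.0306, -0.2276)
  A=0.2874, B=-0.2276, C=(l²−L²−A²−y'²−z²)/(2L)=-0.0214
  √(A²+B²)=0.3666;  θ2 = -0.6698+1.6293 ≈ 0.9595
arm 3 (φ=240.0°): x'=0.0652, y'=0.0517
  A=0.1448, B=-0.2276, C=(l²−L²−A²−y'²−z²)/(2L)=0.1449
  γ=atan2(-0.2276,0.1448)=-1.0041;  ψ=arccos(0.5370)=1.0040;  θ3=γ+ψ≈-0.0001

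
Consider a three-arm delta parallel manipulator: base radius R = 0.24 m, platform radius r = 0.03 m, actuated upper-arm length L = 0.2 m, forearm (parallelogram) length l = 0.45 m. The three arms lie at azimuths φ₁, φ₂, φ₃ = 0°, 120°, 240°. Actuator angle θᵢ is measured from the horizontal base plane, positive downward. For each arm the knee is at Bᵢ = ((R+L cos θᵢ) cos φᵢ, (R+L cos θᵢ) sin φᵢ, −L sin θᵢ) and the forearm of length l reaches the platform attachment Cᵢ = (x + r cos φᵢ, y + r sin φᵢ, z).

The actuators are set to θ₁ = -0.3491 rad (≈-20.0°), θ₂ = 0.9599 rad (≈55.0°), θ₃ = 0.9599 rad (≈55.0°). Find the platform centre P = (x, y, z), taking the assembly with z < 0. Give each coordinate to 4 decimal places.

(0.1565, 0.0000, -0.3113)

O1 = (0.3979·cos0.0°, 0.3979·sin0.0°, 0.0684) = (0.3979, 0.0000, 0.0684)
arm 2 at φ=120.0°: (R−r)+L cos θ2 = 0.3247;  O2 = (-0.1624, 0.2812, -0.1638)
arm 3 at φ=240.0°: (R−r)+L cos θ3 = 0.3247;  O3 = (-0.1624, -0.2812, -0.1638)
|O₂|²−|O₁|² = -0.0308;  |O₃|²−|O₁|² = -0.0308
plane₁₂: -1.1206x+0.5624y+-0.4645z = -0.0308
det = 1.2605;  x = 0.0274+-0.4145z,  y = 0.0000+0.0000z
quadratic in z: (1.1718)z²+(0.1703)z+(-0.0606)=0, √Δ=0.5593 → z ∈ {-0.3113, 0.1660}; z = -0.3113 (taking z<0)
x = 0.1565, y = 0.0000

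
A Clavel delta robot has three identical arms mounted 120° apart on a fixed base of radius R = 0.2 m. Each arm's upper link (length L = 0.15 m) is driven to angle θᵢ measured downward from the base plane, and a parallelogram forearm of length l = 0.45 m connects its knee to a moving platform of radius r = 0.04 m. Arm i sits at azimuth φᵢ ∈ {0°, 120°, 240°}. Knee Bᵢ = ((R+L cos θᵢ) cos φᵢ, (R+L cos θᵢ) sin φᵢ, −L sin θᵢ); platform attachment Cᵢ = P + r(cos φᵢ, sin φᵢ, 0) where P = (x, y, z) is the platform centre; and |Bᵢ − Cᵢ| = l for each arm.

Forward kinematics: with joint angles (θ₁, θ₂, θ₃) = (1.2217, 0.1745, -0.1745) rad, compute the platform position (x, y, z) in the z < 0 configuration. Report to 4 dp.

(-0.1808, -0.0351, -0.3590)

arm 1 at φ=0.0°: ρ1 = 0.2113;  centre 1 = (0.2113, 0.0000, -0.1410)
centre 2 = (0.3077·cos120.0°, 0.3077·sin120.0°, -0.0260) = (-0.1539, 0.2665, -0.0260)
φ3=240.0°: virtual centre (-0.1539, -0.2665, 0.0260), radius l
subtract pairs → two planes through P
[-0.7303 0.5330 0.2298]·P = 0.0309;  [-0.7303 -0.5330 0.3340]·P = 0.0309
Cramer: x(z) = -0.0422+0.3860z;  y(z) = 0.0000+0.0977z
quadratic in z: (1.1585)z²+(0.0862)z+(-0.1183)=0, √Δ=0.7456 → z ∈ {-0.3590, 0.2846}; z = -0.3590 (taking z<0)
x = -0.1808, y = -0.0351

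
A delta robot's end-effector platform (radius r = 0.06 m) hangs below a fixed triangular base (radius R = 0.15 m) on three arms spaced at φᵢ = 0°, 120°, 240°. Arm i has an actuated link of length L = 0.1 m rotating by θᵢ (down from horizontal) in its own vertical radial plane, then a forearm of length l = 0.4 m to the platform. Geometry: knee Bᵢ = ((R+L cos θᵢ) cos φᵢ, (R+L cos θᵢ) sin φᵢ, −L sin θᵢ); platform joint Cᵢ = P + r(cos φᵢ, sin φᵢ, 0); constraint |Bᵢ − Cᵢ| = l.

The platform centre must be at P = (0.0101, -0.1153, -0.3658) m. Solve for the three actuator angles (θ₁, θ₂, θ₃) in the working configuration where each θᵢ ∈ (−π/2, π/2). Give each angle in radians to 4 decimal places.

θ₁ = 0.2616, θ₂ = 0.7856, θ₃ = -0.1745

rotate P by −φ1: (0.0101, -0.1153, -0.3658)
  A=0.0799, B=-0.3658, C=(l²−L²−A²−y'²−z²)/(2L)=-0.0174
  γ=atan2(-0.3658,0.0799)=-1.3557;  ψ=arccos(-0.0466)=1.6174;  θ1=γ+ψ≈0.2616
arm 2 (φ=120.0°): x'=-0.1049, y'=0.0489
  A cos θ + B sin θ = C:  0.1949·cos θ + -0.3658·sin θ = -0.1209
  γ=atan2(-0.3658,0.1949)=-1.0812;  ψ=arccos(-0.2918)=1.8669;  θ2=γ+ψ≈0.7856
rotate P by −φ3: (0.0948, 0.0664, -0.3658)
  A cos θ + B sin θ = C:  -0.0048·cos θ + -0.3658·sin θ = 0.0588
  √(A²+B²)=0.3658;  θ3 = -1.5839+1.4094 ≈ -0.1745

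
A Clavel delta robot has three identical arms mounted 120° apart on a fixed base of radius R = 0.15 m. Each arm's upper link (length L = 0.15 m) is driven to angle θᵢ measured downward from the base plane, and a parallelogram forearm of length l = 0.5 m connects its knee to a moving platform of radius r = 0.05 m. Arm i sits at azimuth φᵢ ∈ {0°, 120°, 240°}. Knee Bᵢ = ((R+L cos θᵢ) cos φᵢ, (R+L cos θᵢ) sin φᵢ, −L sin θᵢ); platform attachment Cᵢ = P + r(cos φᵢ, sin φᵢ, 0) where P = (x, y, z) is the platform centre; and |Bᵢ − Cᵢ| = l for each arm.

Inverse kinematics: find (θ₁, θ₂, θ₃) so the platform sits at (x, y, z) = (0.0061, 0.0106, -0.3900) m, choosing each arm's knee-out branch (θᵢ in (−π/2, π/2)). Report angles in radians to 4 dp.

arm 1 (φ=0.0°): x'=0.0061, y'=0.0106
  e−x'=0.0939;  (l²−L²−(e−x')²−y'²−z²)/2L = 0.2216
  √(A²+B²)=0.4011;  θ1 = -1.3345+0.9856 ≈ -0.3489
rotate P by −φ2: (0.0061, -0.0106, -0.3900)
  A cos θ + B sin θ = C:  0.0939·cos θ + -0.3900·sin θ = 0.2216
  √(A²+B²)=0.4011;  θ2 = -1.3346+0.9856 ≈ -0.3490
rotate P by −φ3: (-0.0122, 0.0000, -0.3900)
  A=0.1122, B=-0.3900, C=(l²−L²−A²−y'²−z²)/(2L)=0.2093
  θ3 = atan2(B,A) + arccos(C/0.4058) = -0.2618

θ₁ = -0.3489, θ₂ = -0.3490, θ₃ = -0.2618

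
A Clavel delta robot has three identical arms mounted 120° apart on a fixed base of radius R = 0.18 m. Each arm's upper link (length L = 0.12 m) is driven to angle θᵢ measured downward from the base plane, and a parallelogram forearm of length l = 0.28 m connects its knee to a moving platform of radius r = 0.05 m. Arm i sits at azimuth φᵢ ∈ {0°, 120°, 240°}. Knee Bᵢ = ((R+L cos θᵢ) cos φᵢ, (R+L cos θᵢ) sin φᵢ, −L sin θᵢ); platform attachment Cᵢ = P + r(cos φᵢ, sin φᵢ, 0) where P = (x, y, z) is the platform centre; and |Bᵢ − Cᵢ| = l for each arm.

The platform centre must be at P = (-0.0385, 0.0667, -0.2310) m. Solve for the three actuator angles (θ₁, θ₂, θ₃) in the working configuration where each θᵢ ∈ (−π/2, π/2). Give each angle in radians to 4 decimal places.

arm 1 (φ=0.0°): x'=-0.0385, y'=0.0667
  e−x'=0.1685;  (l²−L²−(e−x')²−y'²−z²)/2L = -0.0925
  √(A²+B²)=0.2859;  θ1 = -0.9406+1.9003 ≈ 0.9597
φ2=120.0° → target in arm frame (0.0770, 0.0000)
  e−x'=0.0530;  (l²−L²−(e−x')²−y'²−z²)/2L = 0.0326
  γ=atan2(-0.2310,0.0530)=-1.3453;  ψ=arccos(0.1377)=1.4327;  θ2=γ+ψ≈0.0874
arm 3 (φ=240.0°): x'=-0.0385, y'=-0.0667
  A cos θ + B sin θ = C:  0.1685·cos θ + -0.2310·sin θ = -0.0925
  √(A²+B²)=0.2859;  θ3 = -0.9405+1.9003 ≈ 0.9598

θ₁ = 0.9597, θ₂ = 0.0874, θ₃ = 0.9598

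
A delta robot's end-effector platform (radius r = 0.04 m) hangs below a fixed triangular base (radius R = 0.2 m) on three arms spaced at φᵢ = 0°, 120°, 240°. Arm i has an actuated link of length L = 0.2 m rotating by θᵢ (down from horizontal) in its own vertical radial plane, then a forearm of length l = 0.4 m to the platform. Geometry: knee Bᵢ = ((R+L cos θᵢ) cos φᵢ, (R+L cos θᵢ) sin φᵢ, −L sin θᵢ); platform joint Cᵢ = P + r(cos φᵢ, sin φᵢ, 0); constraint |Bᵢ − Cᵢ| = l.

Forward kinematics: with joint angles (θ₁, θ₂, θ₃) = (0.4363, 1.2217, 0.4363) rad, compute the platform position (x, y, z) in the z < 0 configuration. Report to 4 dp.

φ1=0.0°: virtual centre (0.3413, 0.0000, -0.0845), radius l
S2 = (0.2284·cos120.0°, 0.2284·sin120.0°, -0.1879) = (-0.1142, 0.1978, -0.1879)
S3 = (0.3413·cos240.0°, 0.3413·sin240.0°, -0.0845) = (-0.1706, -0.2955, -0.0845)
eliminate P² terms by subtracting sphere 1 from 2 and 3
plane₁₂: -0.9109x+0.3956y+-0.2068z = -0.0361
Cramer: x(z) = 0.0226-0.1296z;  y(z) = -0.0392+0.2244z
into |P−S₁|² = l²: 1.0672z² + 0.2340z + -0.0498 = 0;  Δ = 0.2673;  z = -0.3519 or 0.1326 → z<0 root = -0.3519
x = 0.0682, y = -0.1182

(0.0682, -0.1182, -0.3519)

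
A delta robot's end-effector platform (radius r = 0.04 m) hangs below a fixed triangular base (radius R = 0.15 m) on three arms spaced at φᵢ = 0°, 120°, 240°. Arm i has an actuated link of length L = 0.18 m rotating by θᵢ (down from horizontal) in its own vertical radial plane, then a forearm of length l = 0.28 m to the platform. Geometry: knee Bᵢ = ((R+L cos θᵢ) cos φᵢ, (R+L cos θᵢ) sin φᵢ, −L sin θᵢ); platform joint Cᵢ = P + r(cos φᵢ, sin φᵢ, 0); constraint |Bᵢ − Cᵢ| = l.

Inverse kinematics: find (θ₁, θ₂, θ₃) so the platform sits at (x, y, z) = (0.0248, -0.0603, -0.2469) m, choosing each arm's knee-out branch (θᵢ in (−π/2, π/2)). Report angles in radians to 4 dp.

θ₁ = 0.6108, θ₂ = 1.0470, θ₃ = 0.5235

rotate P by −φ1: (0.0248, -0.0603, -0.2469)
  A=0.0852, B=-0.2469, C=(l²−L²−A²−y'²−z²)/(2L)=-0.0718
  γ=atan2(-0.2469,0.0852)=-1.2385;  ψ=arccos(-0.2750)=1.8494;  θ1=γ+ψ≈0.6108
arm 2 (φ=120.0°): x'=-0.0646, y'=0.0087
  e−x'=0.1746;  (l²−L²−(e−x')²−y'²−z²)/2L = -0.1265
  √(A²+B²)=0.3024;  θ2 = -0.9552+2.0022 ≈ 1.0470
rotate P by −φ3: (0.0398, 0.0516, -0.2469)
  e−x'=0.0702;  (l²−L²−(e−x')²−y'²−z²)/2L = -0.0626
  γ=atan2(-0.2469,0.0702)=-1.2939;  ψ=arccos(-0.2440)=1.8173;  θ3=γ+ψ≈0.5235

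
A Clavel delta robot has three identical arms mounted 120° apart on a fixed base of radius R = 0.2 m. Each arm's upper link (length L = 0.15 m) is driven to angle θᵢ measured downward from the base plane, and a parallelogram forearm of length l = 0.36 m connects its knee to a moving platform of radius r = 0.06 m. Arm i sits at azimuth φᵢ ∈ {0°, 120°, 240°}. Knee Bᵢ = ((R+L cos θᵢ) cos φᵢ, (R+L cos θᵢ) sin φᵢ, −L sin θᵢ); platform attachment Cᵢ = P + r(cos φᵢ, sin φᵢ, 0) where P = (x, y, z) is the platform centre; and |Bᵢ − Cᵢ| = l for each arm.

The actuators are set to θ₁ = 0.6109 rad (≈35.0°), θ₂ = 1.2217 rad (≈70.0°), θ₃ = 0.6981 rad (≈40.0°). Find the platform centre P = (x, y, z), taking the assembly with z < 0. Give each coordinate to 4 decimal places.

φ1=0.0°: virtual centre (0.2629, 0.0000, -0.0860), radius l
centre 2 = (0.1913·cos120.0°, 0.1913·sin120.0°, -0.1410) = (-0.0957, 0.1657, -0.1410)
centre 3 = (0.2549·cos240.0°, 0.2549·sin240.0°, -0.0964) = (-0.1275, -0.2208, -0.0964)
eliminate P² terms by subtracting sphere 1 from 2 and 3
[-0.7170 0.3314 -0.1098]·P = -0.0200;  [-0.7806 -0.4415 -0.0207]·P = -0.0022
det = 0.5753;  x = 0.0167+-0.0962z,  y = -0.0244+0.1232z
quadratic in z: (1.0244)z²+(0.2135)z+(-0.0610)=0, √Δ=0.5436 → z ∈ {-0.3695, 0.1611}; z = -0.3695 (taking z<0)
x = 0.0522, y = -0.0699

(0.0522, -0.0699, -0.3695)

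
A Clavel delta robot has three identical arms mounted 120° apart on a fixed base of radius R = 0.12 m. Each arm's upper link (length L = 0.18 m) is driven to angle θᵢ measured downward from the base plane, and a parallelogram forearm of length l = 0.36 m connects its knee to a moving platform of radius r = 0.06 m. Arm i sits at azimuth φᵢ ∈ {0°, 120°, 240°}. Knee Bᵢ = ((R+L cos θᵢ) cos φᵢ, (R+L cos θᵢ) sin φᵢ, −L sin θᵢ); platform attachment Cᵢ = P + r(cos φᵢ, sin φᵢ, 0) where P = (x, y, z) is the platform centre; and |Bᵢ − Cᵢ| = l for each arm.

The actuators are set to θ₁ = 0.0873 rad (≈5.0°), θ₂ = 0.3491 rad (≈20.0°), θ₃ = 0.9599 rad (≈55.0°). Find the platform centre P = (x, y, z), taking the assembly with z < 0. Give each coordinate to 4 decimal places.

arm 1 at φ=0.0°: (R−r)+L cos θ1 = 0.2393;  O1 = (0.2393, 0.0000, -0.0157)
φ2=120.0°: virtual centre (-0.1146, 0.1984, -0.0616), radius l
O3 = (0.1632·cos240.0°, 0.1632·sin240.0°, -0.1474) = (-0.0816, -0.1414, -0.1474)
subtract pairs → two planes through P
linear system: -0.7078x+0.3969y = -0.0012−-0.0918z; -0.6419x+-0.2828y = -0.0091−-0.2635z
Cramer: x(z) = 0.0087-0.2869z;  y(z) = 0.0125-0.2805z
sphere 1 gives Az²+Bz+C=0 with A=1.1610, B=0.1567, C=-0.0760;  B²−4AC=0.3776;  roots -0.3321, 0.1972;  negative root z = -0.3321
x = 0.1040, y = 0.1057

(0.1040, 0.1057, -0.3321)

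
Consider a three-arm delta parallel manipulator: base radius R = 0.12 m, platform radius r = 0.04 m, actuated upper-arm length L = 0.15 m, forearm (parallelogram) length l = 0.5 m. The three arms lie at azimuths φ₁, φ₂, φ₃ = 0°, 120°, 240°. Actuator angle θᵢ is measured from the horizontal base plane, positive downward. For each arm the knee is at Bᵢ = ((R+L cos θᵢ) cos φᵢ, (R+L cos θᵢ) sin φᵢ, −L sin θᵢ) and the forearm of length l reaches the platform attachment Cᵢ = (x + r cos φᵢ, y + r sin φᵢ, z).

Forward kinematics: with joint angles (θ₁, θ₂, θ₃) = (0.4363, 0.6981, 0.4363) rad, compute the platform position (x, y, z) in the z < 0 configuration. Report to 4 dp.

(0.0314, -0.0544, -0.5249)

O1 = (0.2159·cos0.0°, 0.2159·sin0.0°, -0.0634) = (0.2159, 0.0000, -0.0634)
O2 = (0.1949·cos120.0°, 0.1949·sin120.0°, -0.0964) = (-0.0975, 0.1688, -0.0964)
O3 = (0.2159·cos240.0°, 0.2159·sin240.0°, -0.0634) = (-0.1080, -0.1870, -0.0634)
subtract pairs → two planes through P
linear system: -0.6268x+0.3376y = -0.0034−-0.0661z; -0.6478x+-0.3740y = 0.0000−0.0000z
Cramer: x(z) = 0.0028-0.0545z;  y(z) = -0.0048+0.0944z
into |P−O₁|² = l²: 1.0119z² + 0.1491z + -0.2005 = 0;  Δ = 0.8338;  z = -0.5249 or 0.3775 → z<0 root = -0.5249
x = 0.0314, y = -0.0544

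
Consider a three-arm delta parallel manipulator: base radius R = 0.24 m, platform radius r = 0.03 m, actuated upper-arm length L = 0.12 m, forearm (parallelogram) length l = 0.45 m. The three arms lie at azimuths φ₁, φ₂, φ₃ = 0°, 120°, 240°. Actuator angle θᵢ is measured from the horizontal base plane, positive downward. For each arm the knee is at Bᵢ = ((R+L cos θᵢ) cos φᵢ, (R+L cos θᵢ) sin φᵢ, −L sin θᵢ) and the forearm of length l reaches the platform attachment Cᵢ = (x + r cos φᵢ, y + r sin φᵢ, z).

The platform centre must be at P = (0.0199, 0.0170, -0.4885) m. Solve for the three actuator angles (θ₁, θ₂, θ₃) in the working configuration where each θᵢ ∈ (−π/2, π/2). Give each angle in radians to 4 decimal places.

θ₁ = 1.1343, θ₂ = 1.2216, θ₃ = 1.3963

arm 1 (φ=0.0°): x'=0.0199, y'=0.0170
  e−x'=0.1901;  (l²−L²−(e−x')²−y'²−z²)/2L = -0.3623
  γ=atan2(-0.4885,0.1901)=-1.1997;  ψ=arccos(-0.6912)=2.3340;  θ1=γ+ψ≈1.1343
arm 2 (φ=120.0°): x'=0.0048, y'=-0.0257
  e−x'=0.2052;  (l²−L²−(e−x')²−y'²−z²)/2L = -0.3888
  θ2 = atan2(B,A) + arccos(C/0.5299) = 1.2216
arm 3 (φ=240.0°): x'=-0.0247, y'=0.0087
  e−x'=0.2347;  (l²−L²−(e−x')²−y'²−z²)/2L = -0.4403
  √(A²+B²)=0.5419;  θ3 = -1.1230+2.5192 ≈ 1.3963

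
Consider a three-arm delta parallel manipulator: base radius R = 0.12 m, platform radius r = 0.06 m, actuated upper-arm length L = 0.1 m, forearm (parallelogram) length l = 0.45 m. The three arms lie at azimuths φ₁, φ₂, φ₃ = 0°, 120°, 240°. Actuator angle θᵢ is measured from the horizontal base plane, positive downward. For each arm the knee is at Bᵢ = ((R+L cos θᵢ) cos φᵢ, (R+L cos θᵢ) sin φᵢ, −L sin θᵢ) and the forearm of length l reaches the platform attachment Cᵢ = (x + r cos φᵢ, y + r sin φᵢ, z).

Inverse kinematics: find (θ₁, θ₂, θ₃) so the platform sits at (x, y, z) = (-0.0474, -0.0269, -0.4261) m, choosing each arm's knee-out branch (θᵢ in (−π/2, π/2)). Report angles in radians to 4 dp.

θ₁ = 0.2619, θ₂ = 0.0876, θ₃ = -0.0871

φ1=0.0° → target in arm frame (-0.0474, -0.0269)
  e−x'=0.1074;  (l²−L²−(e−x')²−y'²−z²)/2L = -0.0066
  γ=atan2(-0.4261,0.1074)=-1.3239;  ψ=arccos(-0.0150)=1.5858;  θ1=γ+ψ≈0.2619
arm 2 (φ=120.0°): x'=0.0004, y'=0.0545
  A cos θ + B sin θ = C:  0.0596·cos θ + -0.4261·sin θ = 0.0221
  θ2 = atan2(B,A) + arccos(C/0.4302) = 0.0876
rotate P by −φ3: (0.0470, -0.0276, -0.4261)
  e−x'=0.0130;  (l²−L²−(e−x')²−y'²−z²)/2L = 0.0500
  γ=atan2(-0.4261,0.0130)=-1.5403;  ψ=arccos(0.1174)=1.4531;  θ3=γ+ψ≈-0.0871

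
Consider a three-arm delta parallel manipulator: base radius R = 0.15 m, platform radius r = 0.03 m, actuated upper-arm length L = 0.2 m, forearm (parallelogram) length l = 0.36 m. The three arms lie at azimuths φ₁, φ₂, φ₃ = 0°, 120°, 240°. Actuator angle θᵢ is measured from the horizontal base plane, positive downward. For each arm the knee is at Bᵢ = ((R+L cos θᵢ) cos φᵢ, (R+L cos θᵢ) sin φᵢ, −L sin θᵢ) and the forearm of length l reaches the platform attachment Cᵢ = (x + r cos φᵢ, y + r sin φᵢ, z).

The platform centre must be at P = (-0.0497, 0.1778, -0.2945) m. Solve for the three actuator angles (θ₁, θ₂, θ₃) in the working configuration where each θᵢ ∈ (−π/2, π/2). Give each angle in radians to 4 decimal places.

φ1=0.0° → target in arm frame (-0.0497, 0.1778)
  A=0.1697, B=-0.2945, C=(l²−L²−A²−y'²−z²)/(2L)=-0.1439
  √(A²+B²)=0.3399;  θ1 = -1.0480+2.0078 ≈ 0.9598
arm 2 (φ=120.0°): x'=0.1788, y'=-0.0459
  e−x'=-0.0588;  (l²−L²−(e−x')²−y'²−z²)/2L = -0.0067
  √(A²+B²)=0.3003;  θ2 = -1.7680+1.5932 ≈ -0.1747
arm 3 (φ=240.0°): x'=-0.1291, y'=-0.1319
  A cos θ + B sin θ = C:  0.2491·cos θ + -0.2945·sin θ = -0.1915
  γ=atan2(-0.2945,0.2491)=-0.8687;  ψ=arccos(-0.4965)=2.0903;  θ3=γ+ψ≈1.2217

θ₁ = 0.9598, θ₂ = -0.1747, θ₃ = 1.2217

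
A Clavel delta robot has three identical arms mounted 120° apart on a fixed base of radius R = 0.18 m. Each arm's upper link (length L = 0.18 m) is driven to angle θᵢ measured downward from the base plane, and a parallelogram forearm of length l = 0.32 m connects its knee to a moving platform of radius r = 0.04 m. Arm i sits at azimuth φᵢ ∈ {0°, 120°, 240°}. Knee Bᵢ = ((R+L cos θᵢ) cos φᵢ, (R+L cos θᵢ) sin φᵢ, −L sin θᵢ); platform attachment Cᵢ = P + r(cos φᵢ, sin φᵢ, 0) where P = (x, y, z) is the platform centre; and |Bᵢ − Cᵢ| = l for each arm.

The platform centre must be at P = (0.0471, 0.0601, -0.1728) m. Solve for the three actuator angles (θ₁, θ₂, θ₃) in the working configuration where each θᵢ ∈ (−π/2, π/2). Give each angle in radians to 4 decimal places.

θ₁ = 0.0872, θ₂ = 0.2616, θ₃ = 0.9601

φ1=0.0° → target in arm frame (0.0471, 0.0601)
  e−x'=0.0929;  (l²−L²−(e−x')²−y'²−z²)/2L = 0.0775
  √(A²+B²)=0.1962;  θ1 = -1.0775+1.1647 ≈ 0.0872
φ2=120.0° → target in arm frame (0.0285, -0.0708)
  A=0.1115, B=-0.1728, C=(l²−L²−A²−y'²−z²)/(2L)=0.0630
  θ2 = atan2(B,A) + arccos(C/0.2057) = 0.2616
arm 3 (φ=240.0°): x'=-0.0756, y'=0.0107
  e−x'=0.2156;  (l²−L²−(e−x')²−y'²−z²)/2L = -0.0179
  √(A²+B²)=0.2763;  θ3 = -0.6756+1.6358 ≈ 0.9601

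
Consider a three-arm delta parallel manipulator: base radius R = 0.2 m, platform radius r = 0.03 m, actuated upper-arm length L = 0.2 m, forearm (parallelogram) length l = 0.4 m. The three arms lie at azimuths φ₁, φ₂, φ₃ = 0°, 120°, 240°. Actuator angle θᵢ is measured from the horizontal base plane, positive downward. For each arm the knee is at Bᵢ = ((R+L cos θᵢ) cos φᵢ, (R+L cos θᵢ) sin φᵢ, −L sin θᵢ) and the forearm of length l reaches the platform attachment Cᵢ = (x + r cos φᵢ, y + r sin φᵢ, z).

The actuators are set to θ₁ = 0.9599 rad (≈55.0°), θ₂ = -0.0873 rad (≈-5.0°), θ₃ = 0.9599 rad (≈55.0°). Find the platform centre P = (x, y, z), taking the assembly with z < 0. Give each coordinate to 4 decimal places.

φ1=0.0°: virtual centre (0.2847, 0.0000, -0.1638), radius l
centre 2 = (0.3692·cos120.0°, 0.3692·sin120.0°, 0.0174) = (-0.1846, 0.3198, 0.0174)
φ3=240.0°: virtual centre (-0.1424, -0.2466, -0.1638), radius l
subtract pairs → two planes through P
linear system: -0.9387x+0.6395y = 0.0287−0.3625z; -0.8542x+-0.4932y = 0.0000−0.0000z
det = 1.0092;  x = -0.0140+0.1772z,  y = 0.0243+-0.3068z
quadratic in z: (1.1255)z²+(0.2069)z+(-0.0433)=0, √Δ=0.4876 → z ∈ {-0.3085, 0.1247}; z = -0.3085 (taking z<0)
x = -0.0687, y = 0.1190

(-0.0687, 0.1190, -0.3085)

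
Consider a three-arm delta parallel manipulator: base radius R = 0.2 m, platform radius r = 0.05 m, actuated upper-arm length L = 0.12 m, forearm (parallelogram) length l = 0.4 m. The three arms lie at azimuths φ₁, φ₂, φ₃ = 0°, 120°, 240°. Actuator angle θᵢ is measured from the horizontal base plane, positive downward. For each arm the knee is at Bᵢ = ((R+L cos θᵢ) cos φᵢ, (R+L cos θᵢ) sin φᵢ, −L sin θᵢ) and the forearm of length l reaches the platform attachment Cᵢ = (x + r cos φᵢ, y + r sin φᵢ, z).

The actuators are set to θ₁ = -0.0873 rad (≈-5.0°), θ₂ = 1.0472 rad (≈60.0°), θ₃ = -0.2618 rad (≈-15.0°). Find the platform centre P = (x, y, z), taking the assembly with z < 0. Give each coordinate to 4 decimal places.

(0.0567, -0.1240, -0.3047)

arm 1 at φ=0.0°: ρ1 = 0.2695;  S1 = (0.2695, 0.0000, 0.0105)
arm 2 at φ=120.0°: ρ2 = 0.2100;  S2 = (-0.1050, 0.1819, -0.1039)
arm 3 at φ=240.0°: ρ3 = 0.2659;  S3 = (-0.1330, -0.2303, 0.0311)
subtract pairs → two planes through P
plane₁₂: -0.7491x+0.3637y+-0.2288z = -0.0179
Cramer: x(z) = 0.0135-0.1417z;  y(z) = -0.0213+0.3371z
into |P−S₁|² = l²: 1.1337z² + 0.0373z + -0.0939 = 0;  Δ = 0.4272;  z = -0.3047 or 0.2718 → z<0 root = -0.3047
x = 0.0567, y = -0.1240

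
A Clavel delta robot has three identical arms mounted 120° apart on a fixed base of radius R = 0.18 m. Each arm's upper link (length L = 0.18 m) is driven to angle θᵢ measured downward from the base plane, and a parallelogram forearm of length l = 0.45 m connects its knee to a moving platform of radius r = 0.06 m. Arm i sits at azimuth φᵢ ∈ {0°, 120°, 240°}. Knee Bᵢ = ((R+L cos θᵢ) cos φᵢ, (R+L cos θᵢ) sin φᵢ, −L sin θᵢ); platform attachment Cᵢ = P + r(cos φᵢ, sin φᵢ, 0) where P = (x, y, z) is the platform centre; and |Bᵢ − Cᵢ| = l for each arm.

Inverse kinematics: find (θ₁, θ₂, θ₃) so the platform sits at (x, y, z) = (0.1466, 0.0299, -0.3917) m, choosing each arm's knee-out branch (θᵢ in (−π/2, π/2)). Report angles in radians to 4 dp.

φ1=0.0° → target in arm frame (0.1466, 0.0299)
  A cos θ + B sin θ = C:  -0.0266·cos θ + -0.3917·sin θ = 0.0419
  γ=atan2(-0.3917,-0.0266)=-1.6386;  ψ=arccos(0.1066)=1.4640;  θ1=γ+ψ≈-0.1746
rotate P by −φ2: (-0.0474, -0.1419, -0.3917)
  A cos θ + B sin θ = C:  0.1674·cos θ + -0.3917·sin θ = -0.0875
  √(A²+B²)=0.4260;  θ2 = -1.1669+1.7776 ≈ 0.6107
arm 3 (φ=240.0°): x'=-0.0992, y'=0.1120
  A cos θ + B sin θ = C:  0.2192·cos θ + -0.3917·sin θ = -0.1220
  γ=atan2(-0.3917,0.2192)=-1.0606;  ψ=arccos(-0.2718)=1.8461;  θ3=γ+ψ≈0.7855

θ₁ = -0.1746, θ₂ = 0.6107, θ₃ = 0.7855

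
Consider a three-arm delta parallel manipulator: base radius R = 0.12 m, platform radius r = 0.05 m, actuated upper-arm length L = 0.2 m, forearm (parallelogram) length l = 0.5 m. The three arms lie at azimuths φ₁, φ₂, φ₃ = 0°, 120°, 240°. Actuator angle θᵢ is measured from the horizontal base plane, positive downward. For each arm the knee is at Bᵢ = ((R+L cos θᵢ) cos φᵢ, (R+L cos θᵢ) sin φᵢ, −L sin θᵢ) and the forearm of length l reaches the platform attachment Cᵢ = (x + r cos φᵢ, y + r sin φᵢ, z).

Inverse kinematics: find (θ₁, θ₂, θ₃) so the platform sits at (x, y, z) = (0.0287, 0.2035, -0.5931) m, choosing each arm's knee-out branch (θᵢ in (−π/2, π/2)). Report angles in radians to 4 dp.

arm 1 (φ=0.0°): x'=0.0287, y'=0.2035
  e−x'=0.0413;  (l²−L²−(e−x')²−y'²−z²)/2L = -0.4622
  √(A²+B²)=0.5945;  θ1 = -1.5013+2.4614 ≈ 0.9601
φ2=120.0° → target in arm frame (0.1619, -0.1266)
  A cos θ + B sin θ = C:  -0.0919·cos θ + -0.5931·sin θ = -0.4156
  θ2 = atan2(B,A) + arccos(C/0.6002) = 0.6112
arm 3 (φ=240.0°): x'=-0.1906, y'=-0.0769
  A cos θ + B sin θ = C:  0.2606·cos θ + -0.5931·sin θ = -0.5390
  θ3 = atan2(B,A) + arccos(C/0.6478) = 1.3966

θ₁ = 0.9601, θ₂ = 0.6112, θ₃ = 1.3966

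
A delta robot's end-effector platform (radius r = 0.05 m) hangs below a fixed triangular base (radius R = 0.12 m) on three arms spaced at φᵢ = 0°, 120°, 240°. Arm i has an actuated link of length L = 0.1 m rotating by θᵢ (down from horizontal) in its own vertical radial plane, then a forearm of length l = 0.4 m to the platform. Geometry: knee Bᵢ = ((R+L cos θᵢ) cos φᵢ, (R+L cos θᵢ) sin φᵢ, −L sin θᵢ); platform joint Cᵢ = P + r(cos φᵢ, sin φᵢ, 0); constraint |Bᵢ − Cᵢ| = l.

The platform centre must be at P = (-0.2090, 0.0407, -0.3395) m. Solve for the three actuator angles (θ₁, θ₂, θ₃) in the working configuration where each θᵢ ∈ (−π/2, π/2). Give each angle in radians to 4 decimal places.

φ1=0.0° → target in arm frame (-0.2090, 0.0407)
  A=0.2790, B=-0.3395, C=(l²−L²−A²−y'²−z²)/(2L)=-0.2238
  θ1 = atan2(B,A) + arccos(C/0.4394) = 1.2222
φ2=120.0° → target in arm frame (0.1397, 0.1606)
  e−x'=-0.0697;  (l²−L²−(e−x')²−y'²−z²)/2L = 0.0203
  θ2 = atan2(B,A) + arccos(C/0.3466) = -0.2613
arm 3 (φ=240.0°): x'=0.0693, y'=-0.2013
  e−x'=0.0007;  (l²−L²−(e−x')²−y'²−z²)/2L = -0.0290
  θ3 = atan2(B,A) + arccos(C/0.3395) = 0.0878

θ₁ = 1.2222, θ₂ = -0.2613, θ₃ = 0.0878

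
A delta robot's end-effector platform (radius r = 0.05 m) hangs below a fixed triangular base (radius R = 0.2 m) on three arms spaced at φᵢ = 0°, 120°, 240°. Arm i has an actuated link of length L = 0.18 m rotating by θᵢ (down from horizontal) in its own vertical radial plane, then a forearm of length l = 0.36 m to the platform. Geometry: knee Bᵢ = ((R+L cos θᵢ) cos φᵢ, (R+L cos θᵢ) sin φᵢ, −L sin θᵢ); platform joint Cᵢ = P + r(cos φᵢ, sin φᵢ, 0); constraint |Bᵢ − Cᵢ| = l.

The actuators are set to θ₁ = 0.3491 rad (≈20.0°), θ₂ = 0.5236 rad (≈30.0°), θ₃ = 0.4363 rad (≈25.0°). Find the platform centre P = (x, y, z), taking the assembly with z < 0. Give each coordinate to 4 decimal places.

(0.0146, -0.0087, -0.2533)

φ1=0.0°: virtual centre (0.3191, 0.0000, -0.0616), radius l
arm 2 at φ=120.0°: (R−r)+L cos θ2 = 0.3059;  O2 = (-0.1529, 0.2649, -0.0900)
O3 = (0.3131·cos240.0°, 0.3131·sin240.0°, -0.0761) = (-0.1566, -0.2712, -0.0761)
eliminate P² terms by subtracting sphere 1 from 2 and 3
plane₁₂: -0.9442x+0.5298y+-0.0569z = -0.0040
Cramer: x(z) = 0.0031-0.0455z;  y(z) = -0.0021+0.0263z
into |P−O₁|² = l²: 1.0028z² + 0.1518z + -0.0259 = 0;  Δ = 0.1269;  z = -0.2533 or 0.1020 → z<0 root = -0.2533
x = 0.0146, y = -0.0087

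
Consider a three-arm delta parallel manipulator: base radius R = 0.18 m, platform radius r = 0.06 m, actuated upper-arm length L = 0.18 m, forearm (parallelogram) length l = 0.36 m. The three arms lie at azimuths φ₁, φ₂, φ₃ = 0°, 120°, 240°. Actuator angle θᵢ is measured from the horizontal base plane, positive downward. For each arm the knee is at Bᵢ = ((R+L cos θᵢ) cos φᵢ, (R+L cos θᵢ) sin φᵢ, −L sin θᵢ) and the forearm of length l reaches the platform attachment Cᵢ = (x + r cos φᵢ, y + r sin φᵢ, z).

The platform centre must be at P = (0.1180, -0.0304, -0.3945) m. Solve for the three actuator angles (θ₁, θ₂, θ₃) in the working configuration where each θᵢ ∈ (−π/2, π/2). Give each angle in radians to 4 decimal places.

θ₁ = 0.4363, θ₂ = 1.2216, θ₃ = 1.0473

rotate P by −φ1: (0.1180, -0.0304, -0.3945)
  e−x'=0.0020;  (l²−L²−(e−x')²−y'²−z²)/2L = -0.1649
  √(A²+B²)=0.3945;  θ1 = -1.5657+2.0020 ≈ 0.4363
φ2=120.0° → target in arm frame (-0.0853, -0.0870)
  e−x'=0.2053;  (l²−L²−(e−x')²−y'²−z²)/2L = -0.3004
  θ2 = atan2(B,A) + arccos(C/0.4447) = 1.2216
φ3=240.0° → target in arm frame (-0.0327, 0.1174)
  A cos θ + B sin θ = C:  0.1527·cos θ + -0.3945·sin θ = -0.2653
  γ=atan2(-0.3945,0.1527)=-1.2015;  ψ=arccos(-0.6272)=2.2488;  θ3=γ+ψ≈1.0473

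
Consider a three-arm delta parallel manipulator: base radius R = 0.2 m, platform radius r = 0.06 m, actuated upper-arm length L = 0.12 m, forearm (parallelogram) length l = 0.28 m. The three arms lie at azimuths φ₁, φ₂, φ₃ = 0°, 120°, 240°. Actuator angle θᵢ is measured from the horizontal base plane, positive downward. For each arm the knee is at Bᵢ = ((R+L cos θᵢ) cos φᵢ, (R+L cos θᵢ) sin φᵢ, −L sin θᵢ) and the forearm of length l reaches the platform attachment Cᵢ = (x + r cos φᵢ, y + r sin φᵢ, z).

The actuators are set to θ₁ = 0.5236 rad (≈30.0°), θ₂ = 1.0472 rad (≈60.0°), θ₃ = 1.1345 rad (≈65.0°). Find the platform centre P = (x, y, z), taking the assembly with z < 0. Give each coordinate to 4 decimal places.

O1 = (0.2439·cos0.0°, 0.2439·sin0.0°, -0.0600) = (0.2439, 0.0000, -0.0600)
O2 = (0.2000·cos120.0°, 0.2000·sin120.0°, -0.1039) = (-0.1000, 0.1732, -0.1039)
arm 3 at φ=240.0°: e+L cos θ3 = 0.1907;  O3 = (-0.0954, -0.1652, -0.1088)
eliminate P² terms by subtracting sphere 1 from 2 and 3
linear system: -0.6878x+0.3464y = -0.0123−-0.0878z; -0.6786x+-0.3303y = -0.0149−-0.0975z
det = 0.4623;  x = 0.0200+-0.1358z,  y = 0.0041+-0.0162z
into |P−O₁|² = l²: 1.0187z² + 0.1807z + -0.0246 = 0;  Δ = 0.1330;  z = -0.2677 or 0.0903 → z<0 root = -0.2677
x = 0.0563, y = 0.0084

(0.0563, 0.0084, -0.2677)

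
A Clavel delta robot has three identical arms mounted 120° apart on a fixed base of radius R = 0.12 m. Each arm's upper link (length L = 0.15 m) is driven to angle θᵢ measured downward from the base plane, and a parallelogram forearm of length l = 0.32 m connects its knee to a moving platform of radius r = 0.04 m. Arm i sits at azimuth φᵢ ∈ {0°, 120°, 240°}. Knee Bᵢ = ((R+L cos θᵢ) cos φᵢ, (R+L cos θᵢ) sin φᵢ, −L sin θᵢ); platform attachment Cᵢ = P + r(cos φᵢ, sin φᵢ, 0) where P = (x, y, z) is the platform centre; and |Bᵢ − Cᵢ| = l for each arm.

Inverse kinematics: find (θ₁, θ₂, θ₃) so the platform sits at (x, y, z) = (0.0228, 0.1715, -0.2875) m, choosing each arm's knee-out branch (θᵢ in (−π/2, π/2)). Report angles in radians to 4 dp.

θ₁ = 0.6112, θ₂ = 0.0001, θ₃ = 1.3089

arm 1 (φ=0.0°): x'=0.0228, y'=0.1715
  e−x'=0.0572;  (l²−L²−(e−x')²−y'²−z²)/2L = -0.1181
  γ=atan2(-0.2875,0.0572)=-1.3744;  ψ=arccos(-0.4030)=1.9856;  θ1=γ+ψ≈0.6112
φ2=120.0° → target in arm frame (0.1371, -0.1055)
  A cos θ + B sin θ = C:  -0.0571·cos θ + -0.2875·sin θ = -0.0572
  γ=atan2(-0.2875,-0.0571)=-1.7669;  ψ=arccos(-0.1950)=1.7671;  θ2=γ+ψ≈0.0001
rotate P by −φ3: (-0.1599, -0.0660, -0.2875)
  A=0.2399, B=-0.2875, C=(l²−L²−A²−y'²−z²)/(2L)=-0.2156
  θ3 = atan2(B,A) + arccos(C/0.3745) = 1.3089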